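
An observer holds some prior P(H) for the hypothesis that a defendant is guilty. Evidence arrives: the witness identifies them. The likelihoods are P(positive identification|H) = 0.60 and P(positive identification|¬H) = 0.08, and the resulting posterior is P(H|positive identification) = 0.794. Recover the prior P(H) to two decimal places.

P(H) = 0.34

Bayes' rule in odds form gives O(H|E) = O(H)·[P(E|H)/P(E|¬H)], hence O(H) = O(H|E)/LR.
Posterior odds = 0.794/(1−0.794) = 3.8544. LR = 0.60/0.08 = 7.5000.
Prior odds = 3.8544/7.5000 = 0.5139, so P(H) = 0.5139/(1+0.5139) ≈ 0.34.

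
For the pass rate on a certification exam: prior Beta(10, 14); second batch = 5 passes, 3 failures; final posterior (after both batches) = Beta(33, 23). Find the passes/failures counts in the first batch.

Sequential conjugate updates are equivalent to a single update on the pooled data, so total successes = posterior α − prior α and total failures = posterior β − prior β.
Total across both batches: 33−10=23 passes, 23−14=9 failures.
Subtract the second batch: 23−5=18 passes and 9−3=6 failures.

18 passes and 6 failures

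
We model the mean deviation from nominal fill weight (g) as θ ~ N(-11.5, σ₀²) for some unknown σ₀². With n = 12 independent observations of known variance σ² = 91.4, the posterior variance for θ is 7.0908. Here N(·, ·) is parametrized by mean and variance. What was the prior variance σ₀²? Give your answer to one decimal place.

σ₀² = 102.7

Posterior precision equals prior precision plus data precision: 1/σ_n² = 1/σ₀² + n/σ².
So 1/σ₀² = 1/7.0908 − 12/91.4 = 0.141028 − 0.131291 = 0.009737.
Hence σ₀² = 1/0.009737 ≈ 102.7.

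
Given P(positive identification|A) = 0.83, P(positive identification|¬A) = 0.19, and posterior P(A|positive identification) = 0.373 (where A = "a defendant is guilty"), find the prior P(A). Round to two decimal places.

Bayes' rule in odds form gives O(A|E) = O(A)·[P(E|A)/P(E|¬A)], hence O(A) = O(A|E)/LR.
Posterior odds = 0.373/(1−0.373) = 0.5949. LR = 0.83/0.19 = 4.3684.
Prior odds = 0.5949/4.3684 = 0.1362, so P(A) = 0.1362/(1+0.1362) ≈ 0.12.

P(A) = 0.12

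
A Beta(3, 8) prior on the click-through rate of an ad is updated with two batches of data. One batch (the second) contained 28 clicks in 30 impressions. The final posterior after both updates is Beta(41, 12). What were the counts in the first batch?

Because Beta–binomial updating is additive in the counts, the combined data contributed (α_post−α_prior, β_post−β_prior) successes and failures.
Total across both batches: 41−3=38 clicks, 12−8=4 non-clicks.
Subtract the second batch: 38−28=10 clicks and 4−2=2 non-clicks.

10 clicks and 2 non-clicks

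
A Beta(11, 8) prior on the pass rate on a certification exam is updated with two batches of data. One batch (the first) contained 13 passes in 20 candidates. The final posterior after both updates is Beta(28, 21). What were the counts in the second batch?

4 passes and 6 failures

Because Beta–binomial updating is additive in the counts, the combined data contributed (α_post−α_prior, β_post−β_prior) successes and failures.
Total across both batches: 28−11=17 passes, 21−8=13 failures.
Subtract the first batch: 17−13=4 passes and 13−7=6 failures.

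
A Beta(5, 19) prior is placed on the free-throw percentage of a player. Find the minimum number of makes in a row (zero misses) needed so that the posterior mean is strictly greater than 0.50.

k = 15

After k makes and 0 misses the posterior is Beta(5+k, 19), with mean (5+k)/(5+19+k).
Set (5+k)/(24+k) > 0.50 and solve: k > (0.50·24 − 5)/(1 − 0.50) = 14.000.
The smallest integer exceeding 14.000 is 15, and checking k=15: (20)/(39) = 0.5128 > 0.50.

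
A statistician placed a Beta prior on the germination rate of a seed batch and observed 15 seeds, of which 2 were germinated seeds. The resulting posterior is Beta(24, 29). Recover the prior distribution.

Beta(22, 16)

A Beta(a, b) prior with s successes and f failures in binomial data gives a Beta(a+s, b+f) posterior.
So a = 24 − 2 = 22 and b = 29 − 13 = 16.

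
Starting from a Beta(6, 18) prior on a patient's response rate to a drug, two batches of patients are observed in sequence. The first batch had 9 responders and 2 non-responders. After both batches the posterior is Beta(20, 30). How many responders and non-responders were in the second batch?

Sequential conjugate updates are equivalent to a single update on the pooled data, so total successes = posterior α − prior α and total failures = posterior β − prior β.
Total across both batches: 20−6=14 responders, 30−18=12 non-responders.
Subtract the first batch: 14−9=5 responders and 12−2=10 non-responders.

5 responders and 10 non-responders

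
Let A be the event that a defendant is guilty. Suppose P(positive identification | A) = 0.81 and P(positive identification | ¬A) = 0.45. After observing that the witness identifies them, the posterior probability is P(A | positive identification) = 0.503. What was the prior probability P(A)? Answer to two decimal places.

P(A) = 0.36

Bayes' rule in odds form gives O(A|E) = O(A)·[P(E|A)/P(E|¬A)], hence O(A) = O(A|E)/LR.
Posterior odds = 0.503/(1−0.503) = 1.0121. LR = 0.81/0.45 = 1.8000.
Prior odds = 1.0121/1.8000 = 0.5623, so P(A) = 0.5623/(1+0.5623) ≈ 0.36.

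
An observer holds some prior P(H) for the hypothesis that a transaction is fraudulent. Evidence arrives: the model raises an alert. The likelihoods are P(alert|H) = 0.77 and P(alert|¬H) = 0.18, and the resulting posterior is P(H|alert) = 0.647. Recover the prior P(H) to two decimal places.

In odds form, posterior odds = prior odds × likelihood ratio, so prior odds = posterior odds ÷ LR.
Posterior odds = 0.647/(1−0.647) = 1.8329. LR = 0.77/0.18 = 4.2778.
Prior odds = 1.8329/4.2778 = 0.4285, so P(H) = 0.4285/(1+0.4285) ≈ 0.30.

P(H) = 0.30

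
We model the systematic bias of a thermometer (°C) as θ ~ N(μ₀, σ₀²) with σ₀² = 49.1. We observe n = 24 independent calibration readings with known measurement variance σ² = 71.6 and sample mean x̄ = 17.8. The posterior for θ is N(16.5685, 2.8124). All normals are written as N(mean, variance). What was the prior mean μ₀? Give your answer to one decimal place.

With known observation variance, the Normal–Normal posterior has precision τ_n = τ₀ + n/σ² and mean μ_n = (τ₀μ₀ + (n/σ²)x̄)/τ_n.
Here τ₀ = 1/49.1 = 0.020367 and τ_data = 24/71.6 = 0.335196, so τ_n = 0.355563.
Rearranging for μ₀: μ₀ = (μ_n·τ_n − τ_data·x̄)/τ₀ = (16.5685·0.355563 − 0.335196·17.8) / 0.020367 = -0.075343/0.020367 ≈ -3.7.

μ₀ = -3.7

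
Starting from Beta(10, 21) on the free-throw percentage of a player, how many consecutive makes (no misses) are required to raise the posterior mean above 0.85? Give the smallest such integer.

After k makes and 0 misses the posterior is Beta(10+k, 21), with mean (10+k)/(10+21+k).
Set (10+k)/(31+k) > 0.85 and solve: k > (0.85·31 − 10)/(1 − 0.85) = 109.000.
The smallest integer exceeding 109.000 is 110.

k = 110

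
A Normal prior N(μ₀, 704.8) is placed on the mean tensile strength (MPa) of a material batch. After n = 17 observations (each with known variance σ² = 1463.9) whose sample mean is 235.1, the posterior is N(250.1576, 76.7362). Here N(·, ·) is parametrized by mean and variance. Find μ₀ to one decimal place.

With known observation variance, the Normal–Normal posterior has precision τ_n = τ₀ + n/σ² and mean μ_n = (τ₀μ₀ + (n/σ²)x̄)/τ_n.
Here τ₀ = 1/704.8 = 0.001419 and τ_data = 17/1463.9 = 0.011613, so τ_n = 0.013032.
Rearranging for μ₀: μ₀ = (μ_n·τ_n − τ_data·x̄)/τ₀ = (250.1576·0.013032 − 0.011613·235.1) / 0.001419 = 0.529838/0.001419 ≈ 373.4.

μ₀ = 373.4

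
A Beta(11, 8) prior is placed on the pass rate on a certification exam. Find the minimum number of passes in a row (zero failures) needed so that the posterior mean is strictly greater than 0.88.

k = 48

After k passes and 0 failures the posterior is Beta(11+k, 8), with mean (11+k)/(11+8+k).
Set (11+k)/(19+k) > 0.88 and solve: k > (0.88·19 − 11)/(1 − 0.88) = 47.667.
The smallest integer exceeding 47.667 is 48, and checking k=48: (59)/(67) = 0.8806 > 0.88.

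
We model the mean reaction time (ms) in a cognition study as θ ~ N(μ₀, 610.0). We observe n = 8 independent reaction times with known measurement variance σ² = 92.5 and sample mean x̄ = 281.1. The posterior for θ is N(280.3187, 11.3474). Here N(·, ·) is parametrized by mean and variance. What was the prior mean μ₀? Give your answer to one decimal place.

With known observation variance, the Normal–Normal posterior has precision τ_n = τ₀ + n/σ² and mean μ_n = (τ₀μ₀ + (n/σ²)x̄)/τ_n.
Here τ₀ = 1/610.0 = 0.001639 and τ_data = 8/92.5 = 0.086486, so τ_n = 0.088125.
Rearranging for μ₀: μ₀ = (μ_n·τ_n − τ_data·x̄)/τ₀ = (280.3187·0.088125 − 0.086486·281.1) / 0.001639 = 0.391871/0.001639 ≈ 239.1.

μ₀ = 239.1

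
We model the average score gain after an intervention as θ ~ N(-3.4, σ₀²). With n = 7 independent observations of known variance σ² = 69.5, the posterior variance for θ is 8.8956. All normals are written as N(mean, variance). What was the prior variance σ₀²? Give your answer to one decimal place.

For the Normal–Normal model with known σ², precisions add: τ_n = τ₀ + n/σ².
So 1/σ₀² = 1/8.8956 − 7/69.5 = 0.112415 − 0.100719 = 0.011696.
Hence σ₀² = 1/0.011696 ≈ 85.5.

σ₀² = 85.5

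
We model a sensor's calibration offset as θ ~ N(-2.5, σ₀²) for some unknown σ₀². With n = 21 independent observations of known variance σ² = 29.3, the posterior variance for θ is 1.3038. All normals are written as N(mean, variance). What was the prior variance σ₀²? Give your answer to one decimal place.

Posterior precision equals prior precision plus data precision: 1/σ_n² = 1/σ₀² + n/σ².
So 1/σ₀² = 1/1.3038 − 21/29.3 = 0.766989 − 0.716724 = 0.050265.
Hence σ₀² = 1/0.050265 ≈ 19.9.

σ₀² = 19.9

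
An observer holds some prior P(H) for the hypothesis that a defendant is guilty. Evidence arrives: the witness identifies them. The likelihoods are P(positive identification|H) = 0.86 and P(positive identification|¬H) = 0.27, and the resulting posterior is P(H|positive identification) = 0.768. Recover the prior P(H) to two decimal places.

P(H) = 0.51

In odds form, posterior odds = prior odds × likelihood ratio, so prior odds = posterior odds ÷ LR.
Posterior odds = 0.768/(1−0.768) = 3.3103. LR = 0.86/0.27 = 3.1852.
Prior odds = 3.3103/3.1852 = 1.0393, so P(H) = 1.0393/(1+1.0393) ≈ 0.51.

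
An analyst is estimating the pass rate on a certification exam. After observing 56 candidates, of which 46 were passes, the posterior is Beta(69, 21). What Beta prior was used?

Beta is conjugate to the binomial likelihood: posterior = Beta(a+s, b+f).
Subtract the data counts: 69−46=23, 21−10=11.

Beta(23, 11)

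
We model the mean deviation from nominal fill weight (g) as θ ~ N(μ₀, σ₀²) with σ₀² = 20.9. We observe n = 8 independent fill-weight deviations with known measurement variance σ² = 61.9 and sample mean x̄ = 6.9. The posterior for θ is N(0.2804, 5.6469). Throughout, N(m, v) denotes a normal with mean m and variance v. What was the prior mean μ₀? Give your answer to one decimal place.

μ₀ = -17.6

With known observation variance, the Normal–Normal posterior has precision τ_n = τ₀ + n/σ² and mean μ_n = (τ₀μ₀ + (n/σ²)x̄)/τ_n.
Here τ₀ = 1/20.9 = 0.047847 and τ_data = 8/61.9 = 0.129241, so τ_n = 0.177088.
Rearranging for μ₀: μ₀ = (μ_n·τ_n − τ_data·x̄)/τ₀ = (0.2804·0.177088 − 0.129241·6.9) / 0.047847 = -0.842107/0.047847 ≈ -17.6.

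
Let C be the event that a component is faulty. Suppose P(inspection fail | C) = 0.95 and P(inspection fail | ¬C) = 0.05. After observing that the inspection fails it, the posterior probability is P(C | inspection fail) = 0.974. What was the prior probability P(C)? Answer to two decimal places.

In odds form, posterior odds = prior odds × likelihood ratio, so prior odds = posterior odds ÷ LR.
Posterior odds = 0.974/(1−0.974) = 37.4615. LR = 0.95/0.05 = 19.0000.
Prior odds = 37.4615/19.0000 = 1.9717, so P(C) = 1.9717/(1+1.9717) ≈ 0.66.

P(C) = 0.66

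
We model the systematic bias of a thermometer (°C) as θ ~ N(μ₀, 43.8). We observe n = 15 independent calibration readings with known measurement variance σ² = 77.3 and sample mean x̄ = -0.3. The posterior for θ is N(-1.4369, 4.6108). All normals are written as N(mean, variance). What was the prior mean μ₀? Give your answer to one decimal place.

The posterior mean is a precision-weighted average: μ_n = (τ₀μ₀ + τ_data·x̄)/(τ₀+τ_data), with τ₀=1/σ₀² and τ_data=n/σ².
Here τ₀ = 1/43.8 = 0.022831 and τ_data = 15/77.3 = 0.194049, so τ_n = 0.216880.
Rearranging for μ₀: μ₀ = (μ_n·τ_n − τ_data·x̄)/τ₀ = (-1.4369·0.216880 − 0.194049·-0.3) / 0.022831 = -0.253420/0.022831 ≈ -11.1.

μ₀ = -11.1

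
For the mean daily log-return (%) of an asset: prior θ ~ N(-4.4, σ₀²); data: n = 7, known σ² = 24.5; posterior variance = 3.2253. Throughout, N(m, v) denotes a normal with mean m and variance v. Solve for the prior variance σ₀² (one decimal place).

σ₀² = 41.1

Posterior precision equals prior precision plus data precision: 1/σ_n² = 1/σ₀² + n/σ².
So 1/σ₀² = 1/3.2253 − 7/24.5 = 0.310049 − 0.285714 = 0.024335.
Hence σ₀² = 1/0.024335 ≈ 41.1.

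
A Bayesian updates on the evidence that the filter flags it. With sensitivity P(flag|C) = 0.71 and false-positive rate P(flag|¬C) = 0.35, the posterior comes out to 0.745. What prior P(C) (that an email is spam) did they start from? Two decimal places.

P(C) = 0.59

In odds form, posterior odds = prior odds × likelihood ratio, so prior odds = posterior odds ÷ LR.
Posterior odds = 0.745/(1−0.745) = 2.9216. LR = 0.71/0.35 = 2.0286.
Prior odds = 2.9216/2.0286 = 1.4402, so P(C) = 1.4402/(1+1.4402) ≈ 0.59.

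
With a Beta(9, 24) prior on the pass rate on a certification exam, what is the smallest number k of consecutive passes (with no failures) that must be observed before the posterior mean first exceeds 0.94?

After k passes and 0 failures the posterior is Beta(9+k, 24), with mean (9+k)/(9+24+k).
Set (9+k)/(33+k) > 0.94 and solve: k > (0.94·33 − 9)/(1 − 0.94) = 367.000.
The smallest integer exceeding 367.000 is 368.

k = 368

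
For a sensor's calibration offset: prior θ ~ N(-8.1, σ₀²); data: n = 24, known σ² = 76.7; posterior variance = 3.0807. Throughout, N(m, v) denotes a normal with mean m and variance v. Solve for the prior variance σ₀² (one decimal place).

Posterior precision equals prior precision plus data precision: 1/σ_n² = 1/σ₀² + n/σ².
So 1/σ₀² = 1/3.0807 − 24/76.7 = 0.324602 − 0.312907 = 0.011695.
Hence σ₀² = 1/0.011695 ≈ 85.5.

σ₀² = 85.5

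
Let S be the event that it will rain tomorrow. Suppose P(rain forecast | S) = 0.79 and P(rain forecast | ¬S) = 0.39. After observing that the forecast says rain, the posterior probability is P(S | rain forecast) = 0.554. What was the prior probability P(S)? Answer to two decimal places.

In odds form, posterior odds = prior odds × likelihood ratio, so prior odds = posterior odds ÷ LR.
Posterior odds = 0.554/(1−0.554) = 1.2422. LR = 0.79/0.39 = 2.0256.
Prior odds = 1.2422/2.0256 = 0.6133, so P(S) = 0.6133/(1+0.6133) ≈ 0.38.

P(S) = 0.38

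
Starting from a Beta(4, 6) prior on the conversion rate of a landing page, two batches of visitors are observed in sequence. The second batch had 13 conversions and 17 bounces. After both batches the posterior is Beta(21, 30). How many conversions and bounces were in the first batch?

Because Beta–binomial updating is additive in the counts, the combined data contributed (α_post−α_prior, β_post−β_prior) successes and failures.
Total across both batches: 21−4=17 conversions, 30−6=24 bounces.
Subtract the second batch: 17−13=4 conversions and 24−17=7 bounces.

4 conversions and 7 bounces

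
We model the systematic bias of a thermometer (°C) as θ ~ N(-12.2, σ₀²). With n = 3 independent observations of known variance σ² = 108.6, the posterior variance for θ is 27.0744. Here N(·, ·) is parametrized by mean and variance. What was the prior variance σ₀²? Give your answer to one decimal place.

σ₀² = 107.4

Posterior precision equals prior precision plus data precision: 1/σ_n² = 1/σ₀² + n/σ².
So 1/σ₀² = 1/27.0744 − 3/108.6 = 0.036935 − 0.027624 = 0.009311.
Hence σ₀² = 1/0.009311 ≈ 107.4.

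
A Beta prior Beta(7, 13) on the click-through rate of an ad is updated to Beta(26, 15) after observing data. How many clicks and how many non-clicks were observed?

19 clicks and 2 non-clicks

A Beta(α, β) prior with s successes and f failures in binomial data gives a Beta(α+s, β+f) posterior.
So s = 26 − 7 = 19 and f = 15 − 13 = 2.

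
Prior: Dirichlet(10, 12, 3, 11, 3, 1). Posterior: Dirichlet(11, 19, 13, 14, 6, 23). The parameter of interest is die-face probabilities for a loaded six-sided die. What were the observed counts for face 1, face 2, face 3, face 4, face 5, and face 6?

For a Dirichlet(α) prior with multinomial counts c, the posterior is Dirichlet(α + c) componentwise.
Counts are posterior − prior componentwise: 11−10=1, 19−12=7, 13−3=10, 14−11=3, 6−3=3, 23−1=22.

counts (1, 7, 10, 3, 3, 22)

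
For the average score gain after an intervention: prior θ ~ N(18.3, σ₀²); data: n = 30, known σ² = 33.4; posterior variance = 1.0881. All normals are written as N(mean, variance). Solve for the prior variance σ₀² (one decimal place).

σ₀² = 48.0

For the Normal–Normal model with known σ², precisions add: τ_n = τ₀ + n/σ².
So 1/σ₀² = 1/1.0881 − 30/33.4 = 0.919033 − 0.898204 = 0.020829.
Hence σ₀² = 1/0.020829 ≈ 48.0.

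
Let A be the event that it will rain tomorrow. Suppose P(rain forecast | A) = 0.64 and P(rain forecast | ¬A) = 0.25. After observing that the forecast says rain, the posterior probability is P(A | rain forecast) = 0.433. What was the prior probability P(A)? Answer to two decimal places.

In odds form, posterior odds = prior odds × likelihood ratio, so prior odds = posterior odds ÷ LR.
Posterior odds = 0.433/(1−0.433) = 0.7637. LR = 0.64/0.25 = 2.5600.
Prior odds = 0.7637/2.5600 = 0.2983, so P(A) = 0.2983/(1+0.2983) ≈ 0.23.

P(A) = 0.23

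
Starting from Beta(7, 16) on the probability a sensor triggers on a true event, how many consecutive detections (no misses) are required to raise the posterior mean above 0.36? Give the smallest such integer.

After k detections and 0 misses the posterior is Beta(7+k, 16), with mean (7+k)/(7+16+k).
Set (7+k)/(23+k) > 0.36 and solve: k > (0.36·23 − 7)/(1 − 0.36) = 2.000.
The smallest integer exceeding 2.000 is 3.

k = 3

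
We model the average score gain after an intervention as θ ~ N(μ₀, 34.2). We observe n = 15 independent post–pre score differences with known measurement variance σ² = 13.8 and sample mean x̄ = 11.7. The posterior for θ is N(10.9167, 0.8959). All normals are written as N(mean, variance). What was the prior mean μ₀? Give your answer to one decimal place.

The posterior mean is a precision-weighted average: μ_n = (τ₀μ₀ + τ_data·x̄)/(τ₀+τ_data), with τ₀=1/σ₀² and τ_data=n/σ².
Here τ₀ = 1/34.2 = 0.029240 and τ_data = 15/13.8 = 1.086957, so τ_n = 1.116197.
Rearranging for μ₀: μ₀ = (μ_n·τ_n − τ_data·x̄)/τ₀ = (10.9167·1.116197 − 1.086957·11.7) / 0.029240 = -0.532209/0.029240 ≈ -18.2.

μ₀ = -18.2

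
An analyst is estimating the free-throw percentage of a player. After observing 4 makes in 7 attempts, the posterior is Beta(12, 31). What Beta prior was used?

Beta(8, 28)

Beta is conjugate to the binomial likelihood: posterior = Beta(α+s, β+f).
Subtract the data counts: 12−4=8, 31−3=28.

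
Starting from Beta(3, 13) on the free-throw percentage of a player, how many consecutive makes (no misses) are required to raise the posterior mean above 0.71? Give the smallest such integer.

k = 29

After k makes and 0 misses the posterior is Beta(3+k, 13), with mean (3+k)/(3+13+k).
Set (3+k)/(16+k) > 0.71 and solve: k > (0.71·16 − 3)/(1 − 0.71) = 28.828.
The smallest integer exceeding 28.828 is 29.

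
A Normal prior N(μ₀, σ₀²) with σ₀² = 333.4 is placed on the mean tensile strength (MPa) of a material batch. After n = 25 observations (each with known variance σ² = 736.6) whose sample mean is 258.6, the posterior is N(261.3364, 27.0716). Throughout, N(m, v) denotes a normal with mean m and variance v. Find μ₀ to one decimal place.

μ₀ = 292.3

With known observation variance, the Normal–Normal posterior has precision τ_n = τ₀ + n/σ² and mean μ_n = (τ₀μ₀ + (n/σ²)x̄)/τ_n.
Here τ₀ = 1/333.4 = 0.002999 and τ_data = 25/736.6 = 0.033940, so τ_n = 0.036939.
Rearranging for μ₀: μ₀ = (μ_n·τ_n − τ_data·x̄)/τ₀ = (261.3364·0.036939 − 0.033940·258.6) / 0.002999 = 0.876621/0.002999 ≈ 292.3.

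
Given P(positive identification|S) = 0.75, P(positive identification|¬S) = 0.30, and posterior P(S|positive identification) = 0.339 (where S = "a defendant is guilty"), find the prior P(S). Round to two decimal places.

In odds form, posterior odds = prior odds × likelihood ratio, so prior odds = posterior odds ÷ LR.
Posterior odds = 0.339/(1−0.339) = 0.5129. LR = 0.75/0.30 = 2.5000.
Prior odds = 0.5129/2.5000 = 0.2052, so P(S) = 0.2052/(1+0.2052) ≈ 0.17.

P(S) = 0.17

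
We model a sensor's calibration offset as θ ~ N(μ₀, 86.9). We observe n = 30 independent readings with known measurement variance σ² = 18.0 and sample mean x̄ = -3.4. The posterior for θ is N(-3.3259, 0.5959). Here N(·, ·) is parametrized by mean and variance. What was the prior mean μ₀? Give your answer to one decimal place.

The posterior mean is a precision-weighted average: μ_n = (τ₀μ₀ + τ_data·x̄)/(τ₀+τ_data), with τ₀=1/σ₀² and τ_data=n/σ².
Here τ₀ = 1/86.9 = 0.011507 and τ_data = 30/18.0 = 1.666667, so τ_n = 1.678174.
Rearranging for μ₀: μ₀ = (μ_n·τ_n − τ_data·x̄)/τ₀ = (-3.3259·1.678174 − 1.666667·-3.4) / 0.011507 = 0.085229/0.011507 ≈ 7.4.

μ₀ = 7.4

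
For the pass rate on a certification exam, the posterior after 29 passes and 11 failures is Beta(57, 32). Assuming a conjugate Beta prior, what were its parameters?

Beta(28, 21)

Beta is conjugate to the binomial likelihood: posterior = Beta(a+s, b+f).
Subtract the data counts: 57−29=28, 32−11=21.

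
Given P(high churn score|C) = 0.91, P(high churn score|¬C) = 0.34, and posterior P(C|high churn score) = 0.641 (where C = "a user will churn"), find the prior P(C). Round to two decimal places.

In odds form, posterior odds = prior odds × likelihood ratio, so prior odds = posterior odds ÷ LR.
Posterior odds = 0.641/(1−0.641) = 1.7855. LR = 0.91/0.34 = 2.6765.
Prior odds = 1.7855/2.6765 = 0.6671, so P(C) = 0.6671/(1+0.6671) ≈ 0.40.

P(C) = 0.40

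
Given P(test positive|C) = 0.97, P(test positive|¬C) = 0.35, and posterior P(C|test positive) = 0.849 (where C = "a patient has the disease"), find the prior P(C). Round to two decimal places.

P(C) = 0.67

In odds form, posterior odds = prior odds × likelihood ratio, so prior odds = posterior odds ÷ LR.
Posterior odds = 0.849/(1−0.849) = 5.6225. LR = 0.97/0.35 = 2.7714.
Prior odds = 5.6225/2.7714 = 2.0288, so P(C) = 2.0288/(1+2.0288) ≈ 0.67.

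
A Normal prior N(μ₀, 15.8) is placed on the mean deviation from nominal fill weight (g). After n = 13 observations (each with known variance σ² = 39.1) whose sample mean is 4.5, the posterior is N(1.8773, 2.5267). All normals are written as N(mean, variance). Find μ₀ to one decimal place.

The posterior mean is a precision-weighted average: μ_n = (τ₀μ₀ + τ_data·x̄)/(τ₀+τ_data), with τ₀=1/σ₀² and τ_data=n/σ².
Here τ₀ = 1/15.8 = 0.063291 and τ_data = 13/39.1 = 0.332481, so τ_n = 0.395772.
Rearranging for μ₀: μ₀ = (μ_n·τ_n − τ_data·x̄)/τ₀ = (1.8773·0.395772 − 0.332481·4.5) / 0.063291 = -0.753182/0.063291 ≈ -11.9.

μ₀ = -11.9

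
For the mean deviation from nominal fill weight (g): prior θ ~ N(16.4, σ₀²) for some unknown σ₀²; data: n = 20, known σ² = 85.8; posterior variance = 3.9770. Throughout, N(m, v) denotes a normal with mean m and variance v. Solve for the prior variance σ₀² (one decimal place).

σ₀² = 54.5

Posterior precision equals prior precision plus data precision: 1/σ_n² = 1/σ₀² + n/σ².
So 1/σ₀² = 1/3.9770 − 20/85.8 = 0.251446 − 0.233100 = 0.018346.
Hence σ₀² = 1/0.018346 ≈ 54.5.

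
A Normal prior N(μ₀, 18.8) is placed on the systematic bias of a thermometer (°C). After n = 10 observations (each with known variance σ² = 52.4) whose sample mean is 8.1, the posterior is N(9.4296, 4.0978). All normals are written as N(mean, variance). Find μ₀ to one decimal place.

μ₀ = 14.2

The posterior mean is a precision-weighted average: μ_n = (τ₀μ₀ + τ_data·x̄)/(τ₀+τ_data), with τ₀=1/σ₀² and τ_data=n/σ².
Here τ₀ = 1/18.8 = 0.053191 and τ_data = 10/52.4 = 0.190840, so τ_n = 0.244031.
Rearranging for μ₀: μ₀ = (μ_n·τ_n − τ_data·x̄)/τ₀ = (9.4296·0.244031 − 0.190840·8.1) / 0.053191 = 0.755311/0.053191 ≈ 14.2.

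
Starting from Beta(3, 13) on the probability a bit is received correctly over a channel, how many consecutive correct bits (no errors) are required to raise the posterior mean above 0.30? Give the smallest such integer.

k = 3

After k correct bits and 0 errors the posterior is Beta(3+k, 13), with mean (3+k)/(3+13+k).
Set (3+k)/(16+k) > 0.30 and solve: k > (0.30·16 − 3)/(1 − 0.30) = 2.571.
The smallest integer exceeding 2.571 is 3, and checking k=3: (6)/(19) = 0.3158 > 0.30.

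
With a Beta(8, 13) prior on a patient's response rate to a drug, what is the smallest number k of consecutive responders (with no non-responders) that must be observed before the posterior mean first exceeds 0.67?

k = 19

After k responders and 0 non-responders the posterior is Beta(8+k, 13), with mean (8+k)/(8+13+k).
Set (8+k)/(21+k) > 0.67 and solve: k > (0.67·21 − 8)/(1 − 0.67) = 18.394.
The smallest integer exceeding 18.394 is 19, and checking k=19: (27)/(40) = 0.6750 > 0.67.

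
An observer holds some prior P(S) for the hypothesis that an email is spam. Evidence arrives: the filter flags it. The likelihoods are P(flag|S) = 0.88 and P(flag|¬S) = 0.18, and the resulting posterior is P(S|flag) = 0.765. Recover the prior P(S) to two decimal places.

P(S) = 0.40

Bayes' rule in odds form gives O(S|E) = O(S)·[P(E|S)/P(E|¬S)], hence O(S) = O(S|E)/LR.
Posterior odds = 0.765/(1−0.765) = 3.2553. LR = 0.88/0.18 = 4.8889.
Prior odds = 3.2553/4.8889 = 0.6659, so P(S) = 0.6659/(1+0.6659) ≈ 0.40.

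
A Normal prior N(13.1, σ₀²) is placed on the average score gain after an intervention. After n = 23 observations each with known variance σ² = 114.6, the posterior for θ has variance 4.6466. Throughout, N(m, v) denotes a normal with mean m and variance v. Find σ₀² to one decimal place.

σ₀² = 68.9

For the Normal–Normal model with known σ², precisions add: τ_n = τ₀ + n/σ².
So 1/σ₀² = 1/4.6466 − 23/114.6 = 0.215211 − 0.200698 = 0.014513.
Hence σ₀² = 1/0.014513 ≈ 68.9.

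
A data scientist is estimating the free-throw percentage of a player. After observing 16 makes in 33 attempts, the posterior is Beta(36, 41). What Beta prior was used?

Beta(20, 24)

Beta is conjugate to the binomial likelihood: posterior = Beta(a+s, b+f).
So a = 36 − 16 = 20 and b = 41 − 17 = 24.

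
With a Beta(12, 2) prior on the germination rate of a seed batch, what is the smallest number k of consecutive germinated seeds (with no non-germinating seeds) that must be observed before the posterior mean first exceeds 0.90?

After k germinated seeds and 0 non-germinating seeds the posterior is Beta(12+k, 2), with mean (12+k)/(12+2+k).
Set (12+k)/(14+k) > 0.90 and solve: k > (0.90·14 − 12)/(1 − 0.90) = 6.000.
The smallest integer exceeding 6.000 is 7, and checking k=7: (19)/(21) = 0.9048 > 0.90.

k = 7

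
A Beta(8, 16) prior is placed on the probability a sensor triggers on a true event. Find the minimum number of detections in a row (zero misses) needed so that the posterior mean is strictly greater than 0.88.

k = 110

After k detections and 0 misses the posterior is Beta(8+k, 16), with mean (8+k)/(8+16+k).
Set (8+k)/(24+k) > 0.88 and solve: k > (0.88·24 − 8)/(1 − 0.88) = 109.333.
The smallest integer exceeding 109.333 is 110, and checking k=110: (118)/(134) = 0.8806 > 0.88.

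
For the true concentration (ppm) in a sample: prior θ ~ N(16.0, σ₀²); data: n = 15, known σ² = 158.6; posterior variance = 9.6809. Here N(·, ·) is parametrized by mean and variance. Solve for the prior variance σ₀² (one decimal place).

Posterior precision equals prior precision plus data precision: 1/σ_n² = 1/σ₀² + n/σ².
So 1/σ₀² = 1/9.6809 − 15/158.6 = 0.103296 − 0.094578 = 0.008718.
Hence σ₀² = 1/0.008718 ≈ 114.7.

σ₀² = 114.7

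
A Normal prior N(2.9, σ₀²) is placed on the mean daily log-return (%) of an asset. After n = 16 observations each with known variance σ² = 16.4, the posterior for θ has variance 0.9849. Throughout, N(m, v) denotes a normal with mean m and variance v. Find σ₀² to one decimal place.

σ₀² = 25.2

For the Normal–Normal model with known σ², precisions add: τ_n = τ₀ + n/σ².
So 1/σ₀² = 1/0.9849 − 16/16.4 = 1.015332 − 0.975610 = 0.039722.
Hence σ₀² = 1/0.039722 ≈ 25.2.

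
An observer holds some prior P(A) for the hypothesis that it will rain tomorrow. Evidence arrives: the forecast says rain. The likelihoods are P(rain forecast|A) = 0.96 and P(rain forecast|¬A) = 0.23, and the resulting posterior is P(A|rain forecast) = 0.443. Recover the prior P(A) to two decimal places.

P(A) = 0.16

In odds form, posterior odds = prior odds × likelihood ratio, so prior odds = posterior odds ÷ LR.
Posterior odds = 0.443/(1−0.443) = 0.7953. LR = 0.96/0.23 = 4.1739.
Prior odds = 0.7953/4.1739 = 0.1905, so P(A) = 0.1905/(1+0.1905) ≈ 0.16.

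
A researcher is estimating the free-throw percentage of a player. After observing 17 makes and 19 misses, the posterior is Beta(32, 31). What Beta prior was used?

Beta(15, 12)

Under Beta–binomial conjugacy the posterior parameters are (α+s, β+f).
So α = 32 − 17 = 15 and β = 31 − 19 = 12.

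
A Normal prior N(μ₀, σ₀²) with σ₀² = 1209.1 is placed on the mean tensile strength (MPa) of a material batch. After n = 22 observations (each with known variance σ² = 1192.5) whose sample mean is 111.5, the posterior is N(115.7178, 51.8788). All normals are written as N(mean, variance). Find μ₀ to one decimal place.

With known observation variance, the Normal–Normal posterior has precision τ_n = τ₀ + n/σ² and mean μ_n = (τ₀μ₀ + (n/σ²)x̄)/τ_n.
Here τ₀ = 1/1209.1 = 0.000827 and τ_data = 22/1192.5 = 0.018449, so τ_n = 0.019276.
Rearranging for μ₀: μ₀ = (μ_n·τ_n − τ_data·x̄)/τ₀ = (115.7178·0.019276 − 0.018449·111.5) / 0.000827 = 0.173513/0.000827 ≈ 209.8.

μ₀ = 209.8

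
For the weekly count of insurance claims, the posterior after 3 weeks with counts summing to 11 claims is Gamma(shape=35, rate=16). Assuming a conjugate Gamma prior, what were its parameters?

Gamma–Poisson conjugacy: posterior shape = α + Σxᵢ, posterior rate = β + n.
So α = 35 − 11 = 24 and β = 16 − 3 = 13.

Gamma(shape=24, rate=13)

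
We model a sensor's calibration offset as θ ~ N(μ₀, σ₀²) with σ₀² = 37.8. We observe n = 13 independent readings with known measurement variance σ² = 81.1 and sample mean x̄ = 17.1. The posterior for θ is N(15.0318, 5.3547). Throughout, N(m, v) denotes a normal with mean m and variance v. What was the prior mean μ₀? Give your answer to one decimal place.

μ₀ = 2.5

The posterior mean is a precision-weighted average: μ_n = (τ₀μ₀ + τ_data·x̄)/(τ₀+τ_data), with τ₀=1/σ₀² and τ_data=n/σ².
Here τ₀ = 1/37.8 = 0.026455 and τ_data = 13/81.1 = 0.160296, so τ_n = 0.186751.
Rearranging for μ₀: μ₀ = (μ_n·τ_n − τ_data·x̄)/τ₀ = (15.0318·0.186751 − 0.160296·17.1) / 0.026455 = 0.066142/0.026455 ≈ 2.5.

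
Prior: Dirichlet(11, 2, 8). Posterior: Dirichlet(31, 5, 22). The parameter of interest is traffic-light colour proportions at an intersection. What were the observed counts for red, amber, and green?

For a Dirichlet(α) prior with multinomial counts c, the posterior is Dirichlet(α + c) componentwise.
Counts are posterior − prior componentwise: 31−11=20, 5−2=3, 22−8=14.

counts (20, 3, 14)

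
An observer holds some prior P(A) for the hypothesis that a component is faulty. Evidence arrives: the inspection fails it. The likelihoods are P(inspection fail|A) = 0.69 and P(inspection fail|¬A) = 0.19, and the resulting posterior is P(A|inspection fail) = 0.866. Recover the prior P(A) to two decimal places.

P(A) = 0.64

In odds form, posterior odds = prior odds × likelihood ratio, so prior odds = posterior odds ÷ LR.
Posterior odds = 0.866/(1−0.866) = 6.4627. LR = 0.69/0.19 = 3.6316.
Prior odds = 6.4627/3.6316 = 1.7796, so P(A) = 1.7796/(1+1.7796) ≈ 0.64.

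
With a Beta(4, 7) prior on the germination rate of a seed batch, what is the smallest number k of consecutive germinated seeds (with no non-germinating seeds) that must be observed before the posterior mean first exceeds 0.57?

k = 6

After k germinated seeds and 0 non-germinating seeds the posterior is Beta(4+k, 7), with mean (4+k)/(4+7+k).
Set (4+k)/(11+k) > 0.57 and solve: k > (0.57·11 − 4)/(1 − 0.57) = 5.279.
The smallest integer exceeding 5.279 is 6, and checking k=6: (10)/(17) = 0.5882 > 0.57.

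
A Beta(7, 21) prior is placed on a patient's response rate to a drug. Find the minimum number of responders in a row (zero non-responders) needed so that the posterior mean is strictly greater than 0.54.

k = 18

After k responders and 0 non-responders the posterior is Beta(7+k, 21), with mean (7+k)/(7+21+k).
Set (7+k)/(28+k) > 0.54 and solve: k > (0.54·28 − 7)/(1 − 0.54) = 17.652.
The smallest integer exceeding 17.652 is 18.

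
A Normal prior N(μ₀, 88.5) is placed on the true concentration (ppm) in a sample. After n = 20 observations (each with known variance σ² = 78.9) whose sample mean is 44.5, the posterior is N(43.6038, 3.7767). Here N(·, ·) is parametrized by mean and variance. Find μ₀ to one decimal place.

μ₀ = 23.5

With known observation variance, the Normal–Normal posterior has precision τ_n = τ₀ + n/σ² and mean μ_n = (τ₀μ₀ + (n/σ²)x̄)/τ_n.
Here τ₀ = 1/88.5 = 0.011299 and τ_data = 20/78.9 = 0.253485, so τ_n = 0.264784.
Rearranging for μ₀: μ₀ = (μ_n·τ_n − τ_data·x̄)/τ₀ = (43.6038·0.264784 − 0.253485·44.5) / 0.011299 = 0.265506/0.011299 ≈ 23.5.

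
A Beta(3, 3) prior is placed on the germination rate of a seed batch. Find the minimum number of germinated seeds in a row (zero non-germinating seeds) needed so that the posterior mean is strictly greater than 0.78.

k = 8

After k germinated seeds and 0 non-germinating seeds the posterior is Beta(3+k, 3), with mean (3+k)/(3+3+k).
Set (3+k)/(6+k) > 0.78 and solve: k > (0.78·6 − 3)/(1 − 0.78) = 7.636.
The smallest integer exceeding 7.636 is 8.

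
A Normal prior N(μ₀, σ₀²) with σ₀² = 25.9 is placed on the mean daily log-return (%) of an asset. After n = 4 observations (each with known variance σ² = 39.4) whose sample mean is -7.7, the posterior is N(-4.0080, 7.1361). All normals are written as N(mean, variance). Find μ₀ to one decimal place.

μ₀ = 5.7

With known observation variance, the Normal–Normal posterior has precision τ_n = τ₀ + n/σ² and mean μ_n = (τ₀μ₀ + (n/σ²)x̄)/τ_n.
Here τ₀ = 1/25.9 = 0.038610 and τ_data = 4/39.4 = 0.101523, so τ_n = 0.140133.
Rearranging for μ₀: μ₀ = (μ_n·τ_n − τ_data·x̄)/τ₀ = (-4.0080·0.140133 − 0.101523·-7.7) / 0.038610 = 0.220074/0.038610 ≈ 5.7.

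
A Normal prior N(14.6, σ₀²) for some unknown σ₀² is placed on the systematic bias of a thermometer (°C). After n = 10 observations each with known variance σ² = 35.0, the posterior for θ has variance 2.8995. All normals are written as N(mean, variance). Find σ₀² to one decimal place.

For the Normal–Normal model with known σ², precisions add: τ_n = τ₀ + n/σ².
So 1/σ₀² = 1/2.8995 − 10/35.0 = 0.344887 − 0.285714 = 0.059173.
Hence σ₀² = 1/0.059173 ≈ 16.9.

σ₀² = 16.9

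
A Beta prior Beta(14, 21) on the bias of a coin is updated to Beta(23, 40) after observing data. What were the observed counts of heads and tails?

9 heads and 19 tails

Under Beta–binomial conjugacy the posterior parameters are (α+s, β+f).
Match parameters: s=23−14=9, f=40−21=19.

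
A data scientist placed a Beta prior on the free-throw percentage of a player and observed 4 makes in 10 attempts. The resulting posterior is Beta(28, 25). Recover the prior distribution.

Beta(24, 19)

Beta is conjugate to the binomial likelihood: posterior = Beta(a+s, b+f).
So a = 28 − 4 = 24 and b = 25 − 6 = 19.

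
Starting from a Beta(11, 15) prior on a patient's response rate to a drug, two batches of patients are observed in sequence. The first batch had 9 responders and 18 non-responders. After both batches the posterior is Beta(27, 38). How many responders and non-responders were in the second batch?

Sequential conjugate updates are equivalent to a single update on the pooled data, so total successes = posterior α − prior α and total failures = posterior β − prior β.
Total across both batches: 27−11=16 responders, 38−15=23 non-responders.
Subtract the first batch: 16−9=7 responders and 23−18=5 non-responders.

7 responders and 5 non-responders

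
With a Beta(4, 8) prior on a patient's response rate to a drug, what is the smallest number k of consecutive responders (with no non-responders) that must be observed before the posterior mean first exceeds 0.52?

After k responders and 0 non-responders the posterior is Beta(4+k, 8), with mean (4+k)/(4+8+k).
Set (4+k)/(12+k) > 0.52 and solve: k > (0.52·12 − 4)/(1 − 0.52) = 4.667.
The smallest integer exceeding 4.667 is 5.

k = 5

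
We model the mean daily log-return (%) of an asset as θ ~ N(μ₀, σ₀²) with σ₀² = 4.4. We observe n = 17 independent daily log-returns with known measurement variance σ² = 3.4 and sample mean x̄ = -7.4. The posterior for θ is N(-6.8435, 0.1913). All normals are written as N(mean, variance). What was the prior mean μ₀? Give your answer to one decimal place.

The posterior mean is a precision-weighted average: μ_n = (τ₀μ₀ + τ_data·x̄)/(τ₀+τ_data), with τ₀=1/σ₀² and τ_data=n/σ².
Here τ₀ = 1/4.4 = 0.227273 and τ_data = 17/3.4 = 5.000000, so τ_n = 5.227273.
Rearranging for μ₀: μ₀ = (μ_n·τ_n − τ_data·x̄)/τ₀ = (-6.8435·5.227273 − 5.000000·-7.4) / 0.227273 = 1.227157/0.227273 ≈ 5.4.

μ₀ = 5.4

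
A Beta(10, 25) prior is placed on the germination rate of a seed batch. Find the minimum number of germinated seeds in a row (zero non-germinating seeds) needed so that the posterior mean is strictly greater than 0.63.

k = 33

After k germinated seeds and 0 non-germinating seeds the posterior is Beta(10+k, 25), with mean (10+k)/(10+25+k).
Set (10+k)/(35+k) > 0.63 and solve: k > (0.63·35 − 10)/(1 − 0.63) = 32.568.
The smallest integer exceeding 32.568 is 33.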